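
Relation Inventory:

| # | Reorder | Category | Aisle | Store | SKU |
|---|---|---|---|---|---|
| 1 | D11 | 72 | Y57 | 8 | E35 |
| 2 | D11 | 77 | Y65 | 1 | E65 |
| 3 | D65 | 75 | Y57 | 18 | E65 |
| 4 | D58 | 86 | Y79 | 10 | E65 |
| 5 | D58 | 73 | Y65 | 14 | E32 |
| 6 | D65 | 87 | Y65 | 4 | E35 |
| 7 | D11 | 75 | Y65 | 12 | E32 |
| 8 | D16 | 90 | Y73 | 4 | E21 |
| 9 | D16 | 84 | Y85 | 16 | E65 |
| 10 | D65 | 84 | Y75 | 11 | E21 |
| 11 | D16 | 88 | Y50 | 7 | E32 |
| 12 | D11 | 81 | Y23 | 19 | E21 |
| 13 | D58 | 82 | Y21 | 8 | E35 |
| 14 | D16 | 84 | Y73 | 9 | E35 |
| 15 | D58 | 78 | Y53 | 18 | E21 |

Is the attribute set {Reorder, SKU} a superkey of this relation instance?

All 15 rows have distinct {Reorder, SKU} values, so {Reorder, SKU} → (all attributes) holds and {Reorder, SKU} is a superkey.

Yes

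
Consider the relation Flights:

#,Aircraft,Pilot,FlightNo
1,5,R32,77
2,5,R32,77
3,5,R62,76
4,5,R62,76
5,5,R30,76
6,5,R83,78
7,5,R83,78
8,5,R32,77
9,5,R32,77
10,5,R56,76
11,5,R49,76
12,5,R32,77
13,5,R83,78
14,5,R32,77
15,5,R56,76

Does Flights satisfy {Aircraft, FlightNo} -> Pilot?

(Aircraft=5, FlightNo=77): rows 1, 2, 8, 9, 12, 14 → Pilot = R32, R32, R32, R32, R32, R32 ✓
(Aircraft=5, FlightNo=76): rows 3, 4, 5, 10, 11, 15 → Pilot takes values {R62, R30, R56, R49} — violation
(Aircraft=5, FlightNo=78): rows 6, 7, 13 → Pilot = R83, R83, R83 ✓
Two rows agree on {Aircraft, FlightNo} but differ on Pilot, so {Aircraft, FlightNo} -> Pilot does not hold.

No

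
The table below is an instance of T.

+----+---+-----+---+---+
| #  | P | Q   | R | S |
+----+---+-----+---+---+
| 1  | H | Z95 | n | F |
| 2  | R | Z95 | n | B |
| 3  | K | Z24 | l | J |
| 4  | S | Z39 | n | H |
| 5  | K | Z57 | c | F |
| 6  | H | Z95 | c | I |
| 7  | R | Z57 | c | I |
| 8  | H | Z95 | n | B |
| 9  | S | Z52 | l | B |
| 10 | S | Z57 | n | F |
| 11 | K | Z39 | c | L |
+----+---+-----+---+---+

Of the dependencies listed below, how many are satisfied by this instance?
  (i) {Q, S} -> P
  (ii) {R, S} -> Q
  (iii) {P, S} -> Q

1

(i) {Q, S} -> P: (Q=Z95, S=B): rows 2, 8 → P takes values {R, H} — violation; (Q=Z57, S=F): rows 5, 10 → P takes values {K, S} — violation — fails.
(ii) {R, S} -> Q: (R=n, S=F): rows 1, 10 → Q takes values {Z95, Z57} — violation; (R=c, S=I): rows 6, 7 → Q takes values {Z95, Z57} — violation — fails.
(iii) {P, S} -> Q: every LHS value maps to a single RHS value — holds.
1 of the 3 dependencies holds.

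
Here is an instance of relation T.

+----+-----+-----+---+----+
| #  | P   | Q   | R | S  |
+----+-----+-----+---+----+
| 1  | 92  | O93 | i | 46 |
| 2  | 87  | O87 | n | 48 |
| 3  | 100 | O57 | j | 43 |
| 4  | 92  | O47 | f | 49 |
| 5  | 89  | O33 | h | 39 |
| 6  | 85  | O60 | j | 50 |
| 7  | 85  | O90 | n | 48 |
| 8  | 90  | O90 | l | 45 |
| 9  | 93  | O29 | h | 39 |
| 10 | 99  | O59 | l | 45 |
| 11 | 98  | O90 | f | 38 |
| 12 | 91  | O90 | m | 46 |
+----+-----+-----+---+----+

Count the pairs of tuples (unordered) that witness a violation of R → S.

2

R=n: all 2 rows agree on S — 0 pairs.
R=j: violating pairs (3,6) — 1 pair.
R=f: violating pairs (4,11) — 1 pair.
R=h: all 2 rows agree on S — 0 pairs.
R=l: all 2 rows agree on S — 0 pairs.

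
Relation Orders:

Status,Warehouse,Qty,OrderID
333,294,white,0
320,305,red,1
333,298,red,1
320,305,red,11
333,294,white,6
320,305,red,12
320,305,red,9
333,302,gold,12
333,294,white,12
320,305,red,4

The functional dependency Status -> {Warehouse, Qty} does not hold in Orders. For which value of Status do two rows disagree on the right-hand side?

Status=333: 5 rows → {Warehouse,Qty} takes values {(294, white), (298, red), (302, gold)} — violation
Status=320: 5 rows → {Warehouse,Qty} = (305, red), (305, red), (305, red), (305, red), (305, red) ✓
The only Status value with inconsistent RHS is Status=333.

333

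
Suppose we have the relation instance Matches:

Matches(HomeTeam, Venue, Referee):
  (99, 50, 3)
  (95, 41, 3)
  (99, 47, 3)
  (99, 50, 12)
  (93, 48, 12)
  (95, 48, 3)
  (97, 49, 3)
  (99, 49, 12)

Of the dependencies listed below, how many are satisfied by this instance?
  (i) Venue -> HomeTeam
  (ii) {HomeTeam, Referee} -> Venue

(i) Venue -> HomeTeam: Venue=48: 2 rows → HomeTeam takes values {93, 95} — violation; Venue=49: 2 rows → HomeTeam takes values {97, 99} — violation — fails.
(ii) {HomeTeam, Referee} -> Venue: (HomeTeam=99, Referee=3): 2 rows → Venue takes values {50, 47} — violation; (HomeTeam=95, Referee=3): 2 rows → Venue takes values {41, 48} — violation; (HomeTeam=99, Referee=12): 2 rows → Venue takes values {50, 49} — violation — fails.
None of the 2 dependencies hold.

0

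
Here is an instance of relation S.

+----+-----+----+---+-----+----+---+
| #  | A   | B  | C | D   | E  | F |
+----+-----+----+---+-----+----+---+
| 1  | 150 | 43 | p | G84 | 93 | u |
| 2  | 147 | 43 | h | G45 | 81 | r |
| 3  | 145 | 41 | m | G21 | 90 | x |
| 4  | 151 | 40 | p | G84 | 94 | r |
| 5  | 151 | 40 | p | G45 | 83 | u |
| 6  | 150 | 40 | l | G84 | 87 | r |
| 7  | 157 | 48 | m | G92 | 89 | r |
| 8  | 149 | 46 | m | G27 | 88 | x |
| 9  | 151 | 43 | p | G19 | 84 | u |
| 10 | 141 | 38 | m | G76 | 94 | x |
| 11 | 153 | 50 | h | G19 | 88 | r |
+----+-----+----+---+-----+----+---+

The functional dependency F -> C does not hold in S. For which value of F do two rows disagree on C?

r

F=u: rows 1, 5, 9 → C = p, p, p ✓
F=r: rows 2, 4, 6, 7, 11 → C takes values {h, p, l, m} — violation
F=x: rows 3, 8, 10 → C = m, m, m ✓
The only F value with inconsistent C is F=r.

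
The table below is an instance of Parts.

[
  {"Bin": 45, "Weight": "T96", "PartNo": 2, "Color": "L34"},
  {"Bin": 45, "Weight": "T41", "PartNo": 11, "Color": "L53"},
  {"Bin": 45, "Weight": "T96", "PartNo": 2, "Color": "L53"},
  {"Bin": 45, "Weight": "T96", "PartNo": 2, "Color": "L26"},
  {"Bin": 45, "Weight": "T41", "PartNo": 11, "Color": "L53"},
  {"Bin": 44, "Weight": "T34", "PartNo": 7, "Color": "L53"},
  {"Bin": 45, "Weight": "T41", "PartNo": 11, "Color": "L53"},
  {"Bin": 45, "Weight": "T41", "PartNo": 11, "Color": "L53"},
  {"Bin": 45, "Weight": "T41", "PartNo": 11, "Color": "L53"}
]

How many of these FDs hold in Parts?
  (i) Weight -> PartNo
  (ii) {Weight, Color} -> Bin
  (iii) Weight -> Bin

(i) Weight -> PartNo: every LHS value maps to a single RHS value — holds.
(ii) {Weight, Color} -> Bin: every LHS value maps to a single RHS value — holds.
(iii) Weight -> Bin: every LHS value maps to a single RHS value — holds.
3 of the 3 dependencies hold.

3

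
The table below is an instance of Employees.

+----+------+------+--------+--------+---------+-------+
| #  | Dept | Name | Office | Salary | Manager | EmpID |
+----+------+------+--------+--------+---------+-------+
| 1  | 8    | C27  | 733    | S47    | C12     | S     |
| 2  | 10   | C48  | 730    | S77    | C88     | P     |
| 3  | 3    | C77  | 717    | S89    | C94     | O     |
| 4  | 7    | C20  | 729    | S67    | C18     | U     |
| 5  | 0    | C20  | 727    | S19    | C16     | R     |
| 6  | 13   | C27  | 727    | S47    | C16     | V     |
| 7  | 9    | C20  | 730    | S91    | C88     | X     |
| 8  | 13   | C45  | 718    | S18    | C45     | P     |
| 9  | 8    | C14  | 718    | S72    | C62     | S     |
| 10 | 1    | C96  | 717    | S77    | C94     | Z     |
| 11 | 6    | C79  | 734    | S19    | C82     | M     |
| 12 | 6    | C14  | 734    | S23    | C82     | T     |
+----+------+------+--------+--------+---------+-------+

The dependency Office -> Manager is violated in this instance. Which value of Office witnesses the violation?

Office=733: row 1 → Manager = C12 ✓
Office=730: rows 2, 7 → Manager = C88, C88 ✓
Office=717: rows 3, 10 → Manager = C94, C94 ✓
Office=729: row 4 → Manager = C18 ✓
Office=727: rows 5, 6 → Manager = C16, C16 ✓
Office=718: rows 8, 9 → Manager takes values {C45, C62} — violation
Office=734: rows 11, 12 → Manager = C82, C82 ✓
The only Office value with inconsistent Manager is Office=718.

718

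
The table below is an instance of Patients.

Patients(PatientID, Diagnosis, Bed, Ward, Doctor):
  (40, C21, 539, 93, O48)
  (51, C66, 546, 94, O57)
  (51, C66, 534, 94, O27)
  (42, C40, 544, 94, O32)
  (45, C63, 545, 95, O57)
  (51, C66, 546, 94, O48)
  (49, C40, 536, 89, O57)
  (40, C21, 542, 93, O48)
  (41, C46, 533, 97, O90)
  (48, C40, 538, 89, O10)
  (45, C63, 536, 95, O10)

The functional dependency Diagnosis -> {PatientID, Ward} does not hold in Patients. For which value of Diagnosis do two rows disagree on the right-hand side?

C40

Diagnosis=C21: 2 rows → {PatientID,Ward} = (40, 93), (40, 93) ✓
Diagnosis=C66: 3 rows → {PatientID,Ward} = (51, 94), (51, 94), (51, 94) ✓
Diagnosis=C40: 3 rows → {PatientID,Ward} takes values {(42, 94), (49, 89), (48, 89)} — violation
Diagnosis=C63: 2 rows → {PatientID,Ward} = (45, 95), (45, 95) ✓
Diagnosis=C46: 1 row → {PatientID,Ward} = (41, 97) ✓
The only Diagnosis value with inconsistent RHS is Diagnosis=C40.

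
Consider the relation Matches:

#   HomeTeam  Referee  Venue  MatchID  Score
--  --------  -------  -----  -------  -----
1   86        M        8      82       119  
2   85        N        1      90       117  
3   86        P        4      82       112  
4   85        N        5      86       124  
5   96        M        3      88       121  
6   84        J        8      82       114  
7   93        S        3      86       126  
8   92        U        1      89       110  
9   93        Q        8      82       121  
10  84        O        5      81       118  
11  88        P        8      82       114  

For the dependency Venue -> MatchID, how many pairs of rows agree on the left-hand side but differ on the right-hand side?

Venue=8: all 4 rows agree on MatchID — 0 pairs.
Venue=1: violating pairs (2,8) — 1 pair.
Venue=5: violating pairs (4,10) — 1 pair.
Venue=3: violating pairs (5,7) — 1 pair.

3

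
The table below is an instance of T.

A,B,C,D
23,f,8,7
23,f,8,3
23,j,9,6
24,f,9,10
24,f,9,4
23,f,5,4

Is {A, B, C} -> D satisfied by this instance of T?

No

(A=23, B=f, C=8): 2 rows → D takes values {7, 3} — violation
(A=23, B=j, C=9): 1 row → D = 6 ✓
(A=24, B=f, C=9): 2 rows → D takes values {10, 4} — violation
(A=23, B=f, C=5): 1 row → D = 4 ✓
Two rows agree on {A, B, C} but differ on D, so {A, B, C} -> D does not hold.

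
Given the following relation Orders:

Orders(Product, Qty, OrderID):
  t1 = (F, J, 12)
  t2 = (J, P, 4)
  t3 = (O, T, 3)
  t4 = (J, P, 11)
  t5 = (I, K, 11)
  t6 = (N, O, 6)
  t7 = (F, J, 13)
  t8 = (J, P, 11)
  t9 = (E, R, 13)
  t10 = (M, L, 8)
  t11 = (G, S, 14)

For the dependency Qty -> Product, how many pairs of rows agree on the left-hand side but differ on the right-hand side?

0

Qty=J: all 2 rows agree on Product — 0 pairs.
Qty=P: all 3 rows agree on Product — 0 pairs.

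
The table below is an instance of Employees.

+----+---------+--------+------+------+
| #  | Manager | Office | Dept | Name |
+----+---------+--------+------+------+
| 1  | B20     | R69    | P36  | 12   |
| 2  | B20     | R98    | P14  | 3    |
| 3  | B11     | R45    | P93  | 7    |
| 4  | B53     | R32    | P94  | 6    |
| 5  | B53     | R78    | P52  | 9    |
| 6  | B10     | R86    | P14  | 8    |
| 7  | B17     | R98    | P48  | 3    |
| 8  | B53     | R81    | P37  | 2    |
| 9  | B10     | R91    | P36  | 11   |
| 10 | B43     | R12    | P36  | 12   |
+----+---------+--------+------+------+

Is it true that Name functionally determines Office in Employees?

Name=12: rows 1, 10 → Office takes values {R69, R12} — violation
Name=3: rows 2, 7 → Office = R98, R98 ✓
Name=7: row 3 → Office = R45 ✓
Name=6: row 4 → Office = R32 ✓
Name=9: row 5 → Office = R78 ✓
Name=8: row 6 → Office = R86 ✓
Name=2: row 8 → Office = R81 ✓
Name=11: row 9 → Office = R91 ✓
Two rows agree on Name but differ on Office, so Name → Office does not hold.

No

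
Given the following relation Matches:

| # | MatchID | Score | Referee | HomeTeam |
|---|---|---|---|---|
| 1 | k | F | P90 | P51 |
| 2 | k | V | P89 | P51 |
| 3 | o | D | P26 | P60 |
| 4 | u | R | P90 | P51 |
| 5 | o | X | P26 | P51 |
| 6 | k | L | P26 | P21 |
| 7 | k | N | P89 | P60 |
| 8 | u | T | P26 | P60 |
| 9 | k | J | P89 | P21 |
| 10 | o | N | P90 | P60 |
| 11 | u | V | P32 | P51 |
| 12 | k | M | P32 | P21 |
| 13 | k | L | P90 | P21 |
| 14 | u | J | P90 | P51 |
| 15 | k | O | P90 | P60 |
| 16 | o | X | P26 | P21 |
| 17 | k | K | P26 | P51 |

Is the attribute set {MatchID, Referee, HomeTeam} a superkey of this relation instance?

Rows 4 and 14 have the same {MatchID, Referee, HomeTeam} value (MatchID=u, Referee=P90, HomeTeam=P51) but are distinct tuples, so {MatchID, Referee, HomeTeam} does not determine every attribute — not a superkey.

No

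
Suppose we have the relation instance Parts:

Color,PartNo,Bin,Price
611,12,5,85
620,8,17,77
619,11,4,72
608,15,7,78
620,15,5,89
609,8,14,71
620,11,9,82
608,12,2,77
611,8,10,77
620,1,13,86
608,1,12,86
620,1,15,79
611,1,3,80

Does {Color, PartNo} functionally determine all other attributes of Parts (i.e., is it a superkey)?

No

Two distinct rows share (Color=620, PartNo=1), so {Color, PartNo} does not determine every attribute — not a superkey.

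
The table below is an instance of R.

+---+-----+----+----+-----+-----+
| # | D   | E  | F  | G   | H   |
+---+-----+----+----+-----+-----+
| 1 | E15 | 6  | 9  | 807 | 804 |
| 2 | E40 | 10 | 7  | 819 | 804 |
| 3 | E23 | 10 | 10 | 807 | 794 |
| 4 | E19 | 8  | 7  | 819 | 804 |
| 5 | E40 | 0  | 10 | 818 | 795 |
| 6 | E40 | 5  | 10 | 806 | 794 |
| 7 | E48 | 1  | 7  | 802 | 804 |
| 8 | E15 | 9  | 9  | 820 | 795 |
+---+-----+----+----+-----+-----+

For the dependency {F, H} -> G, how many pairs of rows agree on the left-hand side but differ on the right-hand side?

(F=7, H=804): violating pairs (2,7), (4,7) — 2 pairs.
(F=10, H=794): violating pairs (3,6) — 1 pair.

3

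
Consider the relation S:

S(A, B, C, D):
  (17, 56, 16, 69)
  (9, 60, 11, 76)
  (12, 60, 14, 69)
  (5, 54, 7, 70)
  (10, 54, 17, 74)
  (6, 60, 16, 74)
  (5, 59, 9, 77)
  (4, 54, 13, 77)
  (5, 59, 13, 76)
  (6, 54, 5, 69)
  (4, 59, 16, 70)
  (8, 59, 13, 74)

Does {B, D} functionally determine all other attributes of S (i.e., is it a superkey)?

Yes

All 12 rows have distinct {B, D} values, so {B, D} → (all attributes) holds and {B, D} is a superkey.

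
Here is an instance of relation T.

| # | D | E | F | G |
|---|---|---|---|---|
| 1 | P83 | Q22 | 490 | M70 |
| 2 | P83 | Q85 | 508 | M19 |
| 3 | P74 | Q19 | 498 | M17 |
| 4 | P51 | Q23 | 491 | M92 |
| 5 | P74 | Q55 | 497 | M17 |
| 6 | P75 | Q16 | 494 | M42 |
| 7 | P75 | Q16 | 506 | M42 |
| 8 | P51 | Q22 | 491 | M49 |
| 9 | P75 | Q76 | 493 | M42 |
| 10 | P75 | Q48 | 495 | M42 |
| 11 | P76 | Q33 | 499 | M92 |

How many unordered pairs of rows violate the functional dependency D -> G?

2

D=P83: violating pairs (1,2) — 1 pair.
D=P74: all 2 rows agree on G — 0 pairs.
D=P51: violating pairs (4,8) — 1 pair.
D=P75: all 4 rows agree on G — 0 pairs.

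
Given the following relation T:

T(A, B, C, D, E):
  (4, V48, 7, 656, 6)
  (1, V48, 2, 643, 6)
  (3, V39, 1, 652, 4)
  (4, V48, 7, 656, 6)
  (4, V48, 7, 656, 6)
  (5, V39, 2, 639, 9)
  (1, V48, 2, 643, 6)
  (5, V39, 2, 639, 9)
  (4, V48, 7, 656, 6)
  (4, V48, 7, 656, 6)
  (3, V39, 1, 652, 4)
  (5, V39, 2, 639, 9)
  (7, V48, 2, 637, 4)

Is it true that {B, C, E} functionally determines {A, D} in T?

Yes

(B=V48, C=7, E=6): 5 rows → {A,D} = (4, 656), (4, 656), (4, 656), (4, 656), (4, 656) ✓
(B=V48, C=2, E=6): 2 rows → {A,D} = (1, 643), (1, 643) ✓
(B=V39, C=1, E=4): 2 rows → {A,D} = (3, 652), (3, 652) ✓
(B=V39, C=2, E=9): 3 rows → {A,D} = (5, 639), (5, 639), (5, 639) ✓
(B=V48, C=2, E=4): 1 row → {A,D} = (7, 637) ✓
Every {B, C, E} value is associated with a single {A, D} value, so {B, C, E} → {A, D} holds.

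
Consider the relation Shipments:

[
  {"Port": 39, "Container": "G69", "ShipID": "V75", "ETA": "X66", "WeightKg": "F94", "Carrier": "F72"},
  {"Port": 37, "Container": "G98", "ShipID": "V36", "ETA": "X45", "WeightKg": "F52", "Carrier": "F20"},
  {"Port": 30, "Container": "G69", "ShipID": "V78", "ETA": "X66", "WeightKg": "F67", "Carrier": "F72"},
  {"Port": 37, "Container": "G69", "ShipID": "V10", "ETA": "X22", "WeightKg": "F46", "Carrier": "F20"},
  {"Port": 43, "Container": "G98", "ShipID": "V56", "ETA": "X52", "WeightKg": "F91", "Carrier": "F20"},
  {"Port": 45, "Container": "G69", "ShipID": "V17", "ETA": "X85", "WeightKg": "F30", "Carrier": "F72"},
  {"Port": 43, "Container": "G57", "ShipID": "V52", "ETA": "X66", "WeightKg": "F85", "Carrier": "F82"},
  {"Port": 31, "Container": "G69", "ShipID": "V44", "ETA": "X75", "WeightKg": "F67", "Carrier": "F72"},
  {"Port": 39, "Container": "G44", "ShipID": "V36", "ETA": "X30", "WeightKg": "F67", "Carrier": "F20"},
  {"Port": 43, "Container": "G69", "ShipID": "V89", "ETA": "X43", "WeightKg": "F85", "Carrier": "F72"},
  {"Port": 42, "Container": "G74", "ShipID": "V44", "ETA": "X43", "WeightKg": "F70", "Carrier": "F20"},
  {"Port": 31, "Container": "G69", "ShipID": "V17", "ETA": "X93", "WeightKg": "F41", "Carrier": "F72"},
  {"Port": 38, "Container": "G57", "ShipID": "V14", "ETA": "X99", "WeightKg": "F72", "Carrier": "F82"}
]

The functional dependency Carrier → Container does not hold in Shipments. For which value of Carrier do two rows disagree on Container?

Carrier=F72: 6 rows → Container = G69, G69, G69, G69, G69, G69 ✓
Carrier=F20: 5 rows → Container takes values {G98, G69, G44, G74} — violation
Carrier=F82: 2 rows → Container = G57, G57 ✓
The only Carrier value with inconsistent Container is Carrier=F20.

F20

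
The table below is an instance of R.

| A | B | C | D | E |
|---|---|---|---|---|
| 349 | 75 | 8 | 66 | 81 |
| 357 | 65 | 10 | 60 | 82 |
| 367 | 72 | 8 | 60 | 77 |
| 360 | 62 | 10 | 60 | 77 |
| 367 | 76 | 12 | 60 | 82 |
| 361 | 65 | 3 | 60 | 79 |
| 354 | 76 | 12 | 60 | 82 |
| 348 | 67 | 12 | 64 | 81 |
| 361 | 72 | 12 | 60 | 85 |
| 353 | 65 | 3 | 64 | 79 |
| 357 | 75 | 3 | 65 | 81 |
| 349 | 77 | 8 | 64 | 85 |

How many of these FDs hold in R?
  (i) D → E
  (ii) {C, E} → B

1

(i) D → E: D=60: 7 rows → E takes values {82, 77, 79, 85} — violation; D=64: 3 rows → E takes values {81, 79, 85} — violation — fails.
(ii) {C, E} → B: every LHS value maps to a single RHS value — holds.
1 of the 2 dependencies holds.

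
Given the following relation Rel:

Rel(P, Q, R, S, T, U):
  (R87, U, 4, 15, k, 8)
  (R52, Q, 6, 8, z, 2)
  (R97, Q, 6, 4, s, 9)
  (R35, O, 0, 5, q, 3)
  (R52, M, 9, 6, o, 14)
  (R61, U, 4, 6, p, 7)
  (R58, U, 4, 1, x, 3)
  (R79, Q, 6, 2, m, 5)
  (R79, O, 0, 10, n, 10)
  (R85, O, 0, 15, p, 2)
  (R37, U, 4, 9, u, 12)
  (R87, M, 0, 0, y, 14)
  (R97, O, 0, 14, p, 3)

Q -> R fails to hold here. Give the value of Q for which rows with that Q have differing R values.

M

Q=U: 4 rows → R = 4, 4, 4, 4 ✓
Q=Q: 3 rows → R = 6, 6, 6 ✓
Q=O: 4 rows → R = 0, 0, 0, 0 ✓
Q=M: 2 rows → R takes values {9, 0} — violation
The only Q value with inconsistent R is Q=M.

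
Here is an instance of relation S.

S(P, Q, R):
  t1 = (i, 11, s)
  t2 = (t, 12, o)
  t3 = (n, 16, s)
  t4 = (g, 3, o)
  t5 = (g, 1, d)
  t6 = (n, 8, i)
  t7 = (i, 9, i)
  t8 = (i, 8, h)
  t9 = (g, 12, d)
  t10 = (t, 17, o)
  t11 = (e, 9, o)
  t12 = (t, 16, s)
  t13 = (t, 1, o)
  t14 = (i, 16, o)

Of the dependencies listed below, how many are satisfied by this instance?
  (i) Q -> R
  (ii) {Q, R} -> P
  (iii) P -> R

0

(i) Q -> R: Q=12: rows 2, 9 → R takes values {o, d} — violation; Q=16: rows 3, 12, 14 → R takes values {s, o} — violation; Q=1: rows 5, 13 → R takes values {d, o} — violation; Q=8: rows 6, 8 → R takes values {i, h} — violation; Q=9: rows 7, 11 → R takes values {i, o} — violation — fails.
(ii) {Q, R} -> P: (Q=16, R=s): rows 3, 12 → P takes values {n, t} — violation — fails.
(iii) P -> R: P=i: rows 1, 7, 8, 14 → R takes values {s, i, h, o} — violation; P=t: rows 2, 10, 12, 13 → R takes values {o, s} — violation; P=n: rows 3, 6 → R takes values {s, i} — violation; P=g: rows 4, 5, 9 → R takes values {o, d} — violation — fails.
None of the 3 dependencies hold.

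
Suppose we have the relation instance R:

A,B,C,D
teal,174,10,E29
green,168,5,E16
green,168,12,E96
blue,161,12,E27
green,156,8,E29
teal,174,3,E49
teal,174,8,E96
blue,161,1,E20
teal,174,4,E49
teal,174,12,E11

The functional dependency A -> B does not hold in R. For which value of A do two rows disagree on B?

A=teal: 5 rows → B = 174, 174, 174, 174, 174 ✓
A=green: 3 rows → B takes values {168, 156} — violation
A=blue: 2 rows → B = 161, 161 ✓
The only A value with inconsistent B is A=green.

green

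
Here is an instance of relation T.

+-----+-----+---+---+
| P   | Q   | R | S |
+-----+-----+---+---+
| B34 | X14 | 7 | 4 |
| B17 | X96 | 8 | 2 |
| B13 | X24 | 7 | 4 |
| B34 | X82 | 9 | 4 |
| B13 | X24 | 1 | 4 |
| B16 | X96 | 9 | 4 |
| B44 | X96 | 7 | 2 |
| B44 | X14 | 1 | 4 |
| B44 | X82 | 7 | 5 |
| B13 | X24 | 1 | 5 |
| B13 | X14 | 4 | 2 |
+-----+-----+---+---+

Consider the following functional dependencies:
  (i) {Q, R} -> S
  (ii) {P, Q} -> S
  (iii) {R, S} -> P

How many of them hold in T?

(i) {Q, R} -> S: (Q=X24, R=1): 2 rows → S takes values {4, 5} — violation — fails.
(ii) {P, Q} -> S: (P=B13, Q=X24): 3 rows → S takes values {4, 5} — violation — fails.
(iii) {R, S} -> P: (R=7, S=4): 2 rows → P takes values {B34, B13} — violation; (R=9, S=4): 2 rows → P takes values {B34, B16} — violation; (R=1, S=4): 2 rows → P takes values {B13, B44} — violation — fails.
None of the 3 dependencies hold.

0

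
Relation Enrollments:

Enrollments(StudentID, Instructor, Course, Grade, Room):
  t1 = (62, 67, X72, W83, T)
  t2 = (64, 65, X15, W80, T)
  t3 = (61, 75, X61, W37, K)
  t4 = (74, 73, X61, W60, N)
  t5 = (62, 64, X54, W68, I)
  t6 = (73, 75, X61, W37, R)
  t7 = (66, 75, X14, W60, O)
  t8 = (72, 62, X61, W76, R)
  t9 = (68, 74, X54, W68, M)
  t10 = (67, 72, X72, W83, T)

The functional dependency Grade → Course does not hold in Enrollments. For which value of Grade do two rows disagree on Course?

Grade=W83: rows 1, 10 → Course = X72, X72 ✓
Grade=W80: row 2 → Course = X15 ✓
Grade=W37: rows 3, 6 → Course = X61, X61 ✓
Grade=W60: rows 4, 7 → Course takes values {X61, X14} — violation
Grade=W68: rows 5, 9 → Course = X54, X54 ✓
Grade=W76: row 8 → Course = X61 ✓
The only Grade value with inconsistent Course is Grade=W60.

W60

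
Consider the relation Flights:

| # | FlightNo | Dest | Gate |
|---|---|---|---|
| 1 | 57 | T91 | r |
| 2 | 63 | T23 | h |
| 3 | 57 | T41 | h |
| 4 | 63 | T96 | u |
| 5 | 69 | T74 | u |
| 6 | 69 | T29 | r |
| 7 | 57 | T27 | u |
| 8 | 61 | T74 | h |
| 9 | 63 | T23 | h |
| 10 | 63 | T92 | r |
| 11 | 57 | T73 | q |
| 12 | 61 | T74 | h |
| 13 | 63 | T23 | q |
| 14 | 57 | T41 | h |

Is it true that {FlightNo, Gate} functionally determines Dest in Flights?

Yes

(FlightNo=57, Gate=r): row 1 → Dest = T91 ✓
(FlightNo=63, Gate=h): rows 2, 9 → Dest = T23, T23 ✓
(FlightNo=57, Gate=h): rows 3, 14 → Dest = T41, T41 ✓
(FlightNo=63, Gate=u): row 4 → Dest = T96 ✓
(FlightNo=69, Gate=u): row 5 → Dest = T74 ✓
(FlightNo=69, Gate=r): row 6 → Dest = T29 ✓
(FlightNo=57, Gate=u): row 7 → Dest = T27 ✓
(FlightNo=61, Gate=h): rows 8, 12 → Dest = T74, T74 ✓
(FlightNo=63, Gate=r): row 10 → Dest = T92 ✓
(FlightNo=57, Gate=q): row 11 → Dest = T73 ✓
(FlightNo=63, Gate=q): row 13 → Dest = T23 ✓
Every {FlightNo, Gate} value is associated with a single Dest value, so {FlightNo, Gate} -> Dest holds.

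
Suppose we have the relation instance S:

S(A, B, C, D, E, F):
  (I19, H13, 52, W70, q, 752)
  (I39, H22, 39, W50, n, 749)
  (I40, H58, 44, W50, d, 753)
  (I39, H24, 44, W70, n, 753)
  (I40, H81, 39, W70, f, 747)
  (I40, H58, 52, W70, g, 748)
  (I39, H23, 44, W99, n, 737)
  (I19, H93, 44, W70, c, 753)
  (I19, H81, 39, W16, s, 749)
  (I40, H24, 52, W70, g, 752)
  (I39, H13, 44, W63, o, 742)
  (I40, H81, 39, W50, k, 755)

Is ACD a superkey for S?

Two distinct rows share (A=I40, C=52, D=W70), so ACD does not determine every attribute — not a superkey.

No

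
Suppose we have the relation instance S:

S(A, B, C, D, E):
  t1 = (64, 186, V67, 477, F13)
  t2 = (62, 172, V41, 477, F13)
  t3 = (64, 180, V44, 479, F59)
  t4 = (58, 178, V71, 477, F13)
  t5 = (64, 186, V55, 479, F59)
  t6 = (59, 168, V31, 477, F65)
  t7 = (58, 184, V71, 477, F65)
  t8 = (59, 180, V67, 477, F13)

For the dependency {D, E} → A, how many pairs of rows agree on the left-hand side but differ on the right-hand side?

(D=477, E=F13): violating pairs (1,2), (1,4), (1,8), (2,4), (2,8), (4,8) — 6 pairs.
(D=479, E=F59): all 2 rows agree on A — 0 pairs.
(D=477, E=F65): violating pairs (6,7) — 1 pair.

7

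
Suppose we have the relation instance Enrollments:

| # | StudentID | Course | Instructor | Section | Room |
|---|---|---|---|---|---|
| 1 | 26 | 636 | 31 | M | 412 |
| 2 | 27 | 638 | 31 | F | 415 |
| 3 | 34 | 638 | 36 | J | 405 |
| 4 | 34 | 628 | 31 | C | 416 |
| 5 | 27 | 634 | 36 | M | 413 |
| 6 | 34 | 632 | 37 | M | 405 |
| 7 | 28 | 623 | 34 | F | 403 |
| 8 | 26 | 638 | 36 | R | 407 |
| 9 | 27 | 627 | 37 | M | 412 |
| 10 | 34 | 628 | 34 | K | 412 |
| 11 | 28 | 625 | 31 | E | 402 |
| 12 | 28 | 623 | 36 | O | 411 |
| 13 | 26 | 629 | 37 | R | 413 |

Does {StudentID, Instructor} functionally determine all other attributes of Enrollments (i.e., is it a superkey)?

All 13 rows have distinct {StudentID, Instructor} values, so {StudentID, Instructor} → (all attributes) holds and {StudentID, Instructor} is a superkey.

Yes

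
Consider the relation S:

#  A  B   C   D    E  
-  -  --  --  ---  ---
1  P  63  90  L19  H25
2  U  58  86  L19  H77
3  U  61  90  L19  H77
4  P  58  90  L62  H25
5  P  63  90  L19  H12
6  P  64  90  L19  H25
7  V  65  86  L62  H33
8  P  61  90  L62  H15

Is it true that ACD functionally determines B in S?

(A=P, C=90, D=L19): rows 1, 5, 6 → B takes values {63, 64} — violation
(A=U, C=86, D=L19): row 2 → B = 58 ✓
(A=U, C=90, D=L19): row 3 → B = 61 ✓
(A=P, C=90, D=L62): rows 4, 8 → B takes values {58, 61} — violation
(A=V, C=86, D=L62): row 7 → B = 65 ✓
Two rows agree on ACD but differ on B, so ACD → B does not hold.

No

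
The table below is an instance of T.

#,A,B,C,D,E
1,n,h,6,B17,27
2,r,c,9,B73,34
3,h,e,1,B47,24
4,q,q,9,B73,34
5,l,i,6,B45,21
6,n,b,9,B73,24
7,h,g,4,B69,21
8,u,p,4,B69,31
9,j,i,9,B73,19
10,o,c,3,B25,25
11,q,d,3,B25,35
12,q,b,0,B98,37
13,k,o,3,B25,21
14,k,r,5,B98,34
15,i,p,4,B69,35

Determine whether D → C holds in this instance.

No

D=B17: row 1 → C = 6 ✓
D=B73: rows 2, 4, 6, 9 → C = 9, 9, 9, 9 ✓
D=B47: row 3 → C = 1 ✓
D=B45: row 5 → C = 6 ✓
D=B69: rows 7, 8, 15 → C = 4, 4, 4 ✓
D=B25: rows 10, 11, 13 → C = 3, 3, 3 ✓
D=B98: rows 12, 14 → C takes values {0, 5} — violation
Two rows agree on D but differ on C, so D → C does not hold.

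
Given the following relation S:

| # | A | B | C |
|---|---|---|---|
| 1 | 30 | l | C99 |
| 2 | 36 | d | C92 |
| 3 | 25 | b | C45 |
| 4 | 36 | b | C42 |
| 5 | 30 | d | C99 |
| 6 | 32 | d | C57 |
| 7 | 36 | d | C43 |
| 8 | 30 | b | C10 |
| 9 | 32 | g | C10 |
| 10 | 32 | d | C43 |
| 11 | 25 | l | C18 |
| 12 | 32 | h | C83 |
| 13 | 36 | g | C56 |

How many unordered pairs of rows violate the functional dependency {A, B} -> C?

2

(A=36, B=d): violating pairs (2,7) — 1 pair.
(A=32, B=d): violating pairs (6,10) — 1 pair.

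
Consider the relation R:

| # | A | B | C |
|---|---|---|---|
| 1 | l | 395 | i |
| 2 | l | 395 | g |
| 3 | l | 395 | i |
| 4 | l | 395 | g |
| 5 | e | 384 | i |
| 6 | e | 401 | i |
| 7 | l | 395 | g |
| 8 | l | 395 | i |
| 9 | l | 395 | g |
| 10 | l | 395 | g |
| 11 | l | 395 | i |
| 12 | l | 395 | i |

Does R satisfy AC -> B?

No

(A=l, C=i): rows 1, 3, 8, 11, 12 → B = 395, 395, 395, 395, 395 ✓
(A=l, C=g): rows 2, 4, 7, 9, 10 → B = 395, 395, 395, 395, 395 ✓
(A=e, C=i): rows 5, 6 → B takes values {384, 401} — violation
Two rows agree on AC but differ on B, so AC -> B does not hold.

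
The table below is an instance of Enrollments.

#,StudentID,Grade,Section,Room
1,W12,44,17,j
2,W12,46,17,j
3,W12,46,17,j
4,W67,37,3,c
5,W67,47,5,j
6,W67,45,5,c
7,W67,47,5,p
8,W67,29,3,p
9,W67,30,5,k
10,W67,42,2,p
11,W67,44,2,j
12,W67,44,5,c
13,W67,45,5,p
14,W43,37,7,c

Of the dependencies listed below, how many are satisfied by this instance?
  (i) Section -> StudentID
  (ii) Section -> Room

1

(i) Section -> StudentID: every LHS value maps to a single RHS value — holds.
(ii) Section -> Room: Section=3: rows 4, 8 → Room takes values {c, p} — violation; Section=5: rows 5, 6, 7, 9, 12, 13 → Room takes values {j, c, p, k} — violation; Section=2: rows 10, 11 → Room takes values {p, j} — violation — fails.
1 of the 2 dependencies holds.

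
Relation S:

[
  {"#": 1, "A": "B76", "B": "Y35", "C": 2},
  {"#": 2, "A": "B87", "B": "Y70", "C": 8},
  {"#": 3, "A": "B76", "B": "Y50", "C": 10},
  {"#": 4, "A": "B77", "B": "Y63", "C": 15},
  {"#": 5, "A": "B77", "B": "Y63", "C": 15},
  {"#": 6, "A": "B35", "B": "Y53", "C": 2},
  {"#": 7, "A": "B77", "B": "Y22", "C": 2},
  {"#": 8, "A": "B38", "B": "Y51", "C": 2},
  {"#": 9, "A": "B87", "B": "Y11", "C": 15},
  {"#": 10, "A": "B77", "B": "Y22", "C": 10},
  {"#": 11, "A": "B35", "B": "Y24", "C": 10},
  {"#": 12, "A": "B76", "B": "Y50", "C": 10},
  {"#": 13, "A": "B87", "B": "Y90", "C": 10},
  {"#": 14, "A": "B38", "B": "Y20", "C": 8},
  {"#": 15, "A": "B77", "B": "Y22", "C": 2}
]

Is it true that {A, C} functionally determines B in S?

(A=B76, C=2): row 1 → B = Y35 ✓
(A=B87, C=8): row 2 → B = Y70 ✓
(A=B76, C=10): rows 3, 12 → B = Y50, Y50 ✓
(A=B77, C=15): rows 4, 5 → B = Y63, Y63 ✓
(A=B35, C=2): row 6 → B = Y53 ✓
(A=B77, C=2): rows 7, 15 → B = Y22, Y22 ✓
(A=B38, C=2): row 8 → B = Y51 ✓
(A=B87, C=15): row 9 → B = Y11 ✓
(A=B77, C=10): row 10 → B = Y22 ✓
(A=B35, C=10): row 11 → B = Y24 ✓
(A=B87, C=10): row 13 → B = Y90 ✓
(A=B38, C=8): row 14 → B = Y20 ✓
Every {A, C} value is associated with a single B value, so {A, C} → B holds.

Yes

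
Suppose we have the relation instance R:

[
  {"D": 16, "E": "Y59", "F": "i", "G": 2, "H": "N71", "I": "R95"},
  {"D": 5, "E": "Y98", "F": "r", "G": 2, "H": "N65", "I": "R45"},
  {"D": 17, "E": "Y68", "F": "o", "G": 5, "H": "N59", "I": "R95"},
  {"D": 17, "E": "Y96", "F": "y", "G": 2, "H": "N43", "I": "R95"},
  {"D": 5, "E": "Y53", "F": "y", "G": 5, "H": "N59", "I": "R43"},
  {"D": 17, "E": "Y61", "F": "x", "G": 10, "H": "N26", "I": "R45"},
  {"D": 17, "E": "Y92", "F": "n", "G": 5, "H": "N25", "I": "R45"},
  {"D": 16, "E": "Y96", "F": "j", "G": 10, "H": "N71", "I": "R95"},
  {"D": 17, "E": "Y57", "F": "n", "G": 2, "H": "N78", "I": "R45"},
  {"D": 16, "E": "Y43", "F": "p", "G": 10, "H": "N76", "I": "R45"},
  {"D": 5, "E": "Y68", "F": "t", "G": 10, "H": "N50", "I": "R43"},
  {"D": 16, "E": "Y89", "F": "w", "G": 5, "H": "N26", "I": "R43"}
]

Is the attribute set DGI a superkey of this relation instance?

Yes

All 12 rows have distinct DGI values, so DGI → (all attributes) holds and DGI is a superkey.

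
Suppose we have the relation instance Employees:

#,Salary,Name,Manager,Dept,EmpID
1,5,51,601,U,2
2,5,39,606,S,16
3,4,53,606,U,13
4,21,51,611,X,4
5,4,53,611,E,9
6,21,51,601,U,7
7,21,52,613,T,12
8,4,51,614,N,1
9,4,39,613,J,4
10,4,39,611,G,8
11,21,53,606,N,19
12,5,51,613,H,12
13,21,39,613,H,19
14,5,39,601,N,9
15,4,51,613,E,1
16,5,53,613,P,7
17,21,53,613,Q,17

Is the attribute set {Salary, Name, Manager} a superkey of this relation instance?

All 17 rows have distinct {Salary, Name, Manager} values, so {Salary, Name, Manager} → (all attributes) holds and {Salary, Name, Manager} is a superkey.

Yes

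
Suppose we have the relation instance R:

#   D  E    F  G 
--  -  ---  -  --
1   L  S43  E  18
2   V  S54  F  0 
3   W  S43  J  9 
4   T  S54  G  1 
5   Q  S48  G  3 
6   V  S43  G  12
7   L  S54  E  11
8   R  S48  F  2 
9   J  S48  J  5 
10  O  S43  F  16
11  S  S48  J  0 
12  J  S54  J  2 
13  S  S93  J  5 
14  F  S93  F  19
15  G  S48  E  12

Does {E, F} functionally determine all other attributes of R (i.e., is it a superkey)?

Rows 9 and 11 have the same {E, F} value (E=S48, F=J) but are distinct tuples, so {E, F} does not determine every attribute — not a superkey.

No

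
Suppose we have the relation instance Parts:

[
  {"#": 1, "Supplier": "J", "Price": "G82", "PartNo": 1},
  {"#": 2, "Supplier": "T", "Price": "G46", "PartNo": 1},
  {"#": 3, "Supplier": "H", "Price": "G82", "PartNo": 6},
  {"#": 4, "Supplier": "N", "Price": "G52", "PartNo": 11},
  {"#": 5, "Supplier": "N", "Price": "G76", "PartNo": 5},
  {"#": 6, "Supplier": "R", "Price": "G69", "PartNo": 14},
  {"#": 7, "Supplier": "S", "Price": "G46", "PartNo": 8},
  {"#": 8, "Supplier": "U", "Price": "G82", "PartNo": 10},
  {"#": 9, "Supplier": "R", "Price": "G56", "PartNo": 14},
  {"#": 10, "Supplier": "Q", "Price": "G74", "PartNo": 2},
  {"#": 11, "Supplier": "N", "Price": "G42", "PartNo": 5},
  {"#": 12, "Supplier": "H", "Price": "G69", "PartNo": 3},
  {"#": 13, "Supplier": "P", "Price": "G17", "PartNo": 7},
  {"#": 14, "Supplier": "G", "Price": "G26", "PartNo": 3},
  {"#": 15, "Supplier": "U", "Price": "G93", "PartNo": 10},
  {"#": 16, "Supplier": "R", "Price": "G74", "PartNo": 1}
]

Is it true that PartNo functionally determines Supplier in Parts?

No

PartNo=1: rows 1, 2, 16 → Supplier takes values {J, T, R} — violation
PartNo=6: row 3 → Supplier = H ✓
PartNo=11: row 4 → Supplier = N ✓
PartNo=5: rows 5, 11 → Supplier = N, N ✓
PartNo=14: rows 6, 9 → Supplier = R, R ✓
PartNo=8: row 7 → Supplier = S ✓
PartNo=10: rows 8, 15 → Supplier = U, U ✓
PartNo=2: row 10 → Supplier = Q ✓
PartNo=3: rows 12, 14 → Supplier takes values {H, G} — violation
PartNo=7: row 13 → Supplier = P ✓
Two rows agree on PartNo but differ on Supplier, so PartNo → Supplier does not hold.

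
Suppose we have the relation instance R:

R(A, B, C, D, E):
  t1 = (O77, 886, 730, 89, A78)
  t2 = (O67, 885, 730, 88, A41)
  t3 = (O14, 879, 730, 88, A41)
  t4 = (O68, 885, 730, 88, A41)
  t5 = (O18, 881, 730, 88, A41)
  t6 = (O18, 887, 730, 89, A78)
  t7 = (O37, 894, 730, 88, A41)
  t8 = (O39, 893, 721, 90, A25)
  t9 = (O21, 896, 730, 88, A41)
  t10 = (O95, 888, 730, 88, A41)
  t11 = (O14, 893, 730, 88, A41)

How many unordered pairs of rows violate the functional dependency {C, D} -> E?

0

(C=730, D=89): all 2 rows agree on E — 0 pairs.
(C=730, D=88): all 8 rows agree on E — 0 pairs.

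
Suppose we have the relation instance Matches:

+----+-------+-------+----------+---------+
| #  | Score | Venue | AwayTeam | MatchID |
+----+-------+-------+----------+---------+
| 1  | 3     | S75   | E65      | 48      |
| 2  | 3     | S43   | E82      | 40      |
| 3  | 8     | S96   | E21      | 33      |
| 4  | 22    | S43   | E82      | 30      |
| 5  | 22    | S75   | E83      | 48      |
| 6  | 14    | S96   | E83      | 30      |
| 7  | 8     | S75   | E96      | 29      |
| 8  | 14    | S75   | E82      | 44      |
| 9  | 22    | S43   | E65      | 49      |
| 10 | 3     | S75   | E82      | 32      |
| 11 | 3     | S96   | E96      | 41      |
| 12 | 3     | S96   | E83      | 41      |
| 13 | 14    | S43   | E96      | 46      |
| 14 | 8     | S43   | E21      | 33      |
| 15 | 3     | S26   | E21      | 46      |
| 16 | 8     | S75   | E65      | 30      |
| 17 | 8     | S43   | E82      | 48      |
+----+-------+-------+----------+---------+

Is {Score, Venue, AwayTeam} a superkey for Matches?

Yes

All 17 rows have distinct {Score, Venue, AwayTeam} values, so {Score, Venue, AwayTeam} → (all attributes) holds and {Score, Venue, AwayTeam} is a superkey.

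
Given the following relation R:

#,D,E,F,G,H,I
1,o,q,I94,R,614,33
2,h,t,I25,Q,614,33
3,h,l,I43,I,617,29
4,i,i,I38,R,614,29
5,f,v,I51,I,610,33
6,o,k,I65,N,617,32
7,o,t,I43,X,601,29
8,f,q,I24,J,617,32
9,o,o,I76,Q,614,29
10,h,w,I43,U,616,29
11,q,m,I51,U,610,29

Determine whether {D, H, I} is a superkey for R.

Yes

All 11 rows have distinct {D, H, I} values, so {D, H, I} → (all attributes) holds and {D, H, I} is a superkey.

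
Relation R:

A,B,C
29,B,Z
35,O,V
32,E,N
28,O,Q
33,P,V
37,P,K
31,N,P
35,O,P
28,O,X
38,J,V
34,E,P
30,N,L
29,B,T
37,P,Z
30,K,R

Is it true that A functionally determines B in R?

No

A=29: 2 rows → B = B, B ✓
A=35: 2 rows → B = O, O ✓
A=32: 1 row → B = E ✓
A=28: 2 rows → B = O, O ✓
A=33: 1 row → B = P ✓
A=37: 2 rows → B = P, P ✓
A=31: 1 row → B = N ✓
A=38: 1 row → B = J ✓
A=34: 1 row → B = E ✓
A=30: 2 rows → B takes values {N, K} — violation
Two rows agree on A but differ on B, so A -> B does not hold.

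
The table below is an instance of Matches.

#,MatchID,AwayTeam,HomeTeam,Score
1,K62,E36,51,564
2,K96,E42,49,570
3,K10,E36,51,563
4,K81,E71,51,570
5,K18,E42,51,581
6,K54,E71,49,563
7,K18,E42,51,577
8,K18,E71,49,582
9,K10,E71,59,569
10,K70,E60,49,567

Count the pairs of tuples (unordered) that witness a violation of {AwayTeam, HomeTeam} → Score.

(AwayTeam=E36, HomeTeam=51): violating pairs (1,3) — 1 pair.
(AwayTeam=E42, HomeTeam=51): violating pairs (5,7) — 1 pair.
(AwayTeam=E71, HomeTeam=49): violating pairs (6,8) — 1 pair.

3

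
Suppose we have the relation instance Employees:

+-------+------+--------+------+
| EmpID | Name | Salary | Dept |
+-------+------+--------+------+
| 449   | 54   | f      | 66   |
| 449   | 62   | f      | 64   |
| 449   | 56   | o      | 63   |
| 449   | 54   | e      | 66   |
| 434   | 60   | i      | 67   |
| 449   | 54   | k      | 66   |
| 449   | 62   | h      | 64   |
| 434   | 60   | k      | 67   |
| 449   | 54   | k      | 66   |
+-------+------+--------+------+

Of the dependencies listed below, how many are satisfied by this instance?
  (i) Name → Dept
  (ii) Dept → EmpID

(i) Name → Dept: every LHS value maps to a single RHS value — holds.
(ii) Dept → EmpID: every LHS value maps to a single RHS value — holds.
2 of the 2 dependencies hold.

2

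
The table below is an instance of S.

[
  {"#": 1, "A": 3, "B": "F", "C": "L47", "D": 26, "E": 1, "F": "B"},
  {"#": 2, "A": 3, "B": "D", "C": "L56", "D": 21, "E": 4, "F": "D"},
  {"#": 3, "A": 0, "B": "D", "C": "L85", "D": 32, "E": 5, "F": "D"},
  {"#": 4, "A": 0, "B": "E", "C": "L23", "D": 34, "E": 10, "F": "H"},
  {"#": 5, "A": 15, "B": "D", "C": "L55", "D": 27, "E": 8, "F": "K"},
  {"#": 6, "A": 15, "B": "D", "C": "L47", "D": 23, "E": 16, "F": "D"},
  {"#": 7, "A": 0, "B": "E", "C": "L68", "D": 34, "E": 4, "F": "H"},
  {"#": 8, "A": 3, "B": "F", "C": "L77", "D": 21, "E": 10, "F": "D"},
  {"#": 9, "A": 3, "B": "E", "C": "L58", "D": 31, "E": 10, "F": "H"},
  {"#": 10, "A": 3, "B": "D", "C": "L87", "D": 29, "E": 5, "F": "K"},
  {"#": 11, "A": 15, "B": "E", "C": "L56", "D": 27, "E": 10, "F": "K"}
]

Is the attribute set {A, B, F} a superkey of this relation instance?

Rows 4 and 7 have the same {A, B, F} value (A=0, B=E, F=H) but are distinct tuples, so {A, B, F} does not determine every attribute — not a superkey.

No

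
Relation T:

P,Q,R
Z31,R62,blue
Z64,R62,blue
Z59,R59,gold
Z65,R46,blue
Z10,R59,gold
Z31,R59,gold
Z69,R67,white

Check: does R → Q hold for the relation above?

No

R=blue: 3 rows → Q takes values {R62, R46} — violation
R=gold: 3 rows → Q = R59, R59, R59 ✓
R=white: 1 row → Q = R67 ✓
Two rows agree on R but differ on Q, so R → Q does not hold.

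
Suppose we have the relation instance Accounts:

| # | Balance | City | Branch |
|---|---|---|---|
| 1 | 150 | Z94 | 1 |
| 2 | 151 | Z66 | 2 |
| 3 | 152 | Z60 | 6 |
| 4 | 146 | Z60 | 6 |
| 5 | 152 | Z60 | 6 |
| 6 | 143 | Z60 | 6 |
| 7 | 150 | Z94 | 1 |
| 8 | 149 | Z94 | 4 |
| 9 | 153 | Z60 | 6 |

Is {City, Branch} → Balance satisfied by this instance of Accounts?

No

(City=Z94, Branch=1): rows 1, 7 → Balance = 150, 150 ✓
(City=Z66, Branch=2): row 2 → Balance = 151 ✓
(City=Z60, Branch=6): rows 3, 4, 5, 6, 9 → Balance takes values {152, 146, 143, 153} — violation
(City=Z94, Branch=4): row 8 → Balance = 149 ✓
Two rows agree on {City, Branch} but differ on Balance, so {City, Branch} → Balance does not hold.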